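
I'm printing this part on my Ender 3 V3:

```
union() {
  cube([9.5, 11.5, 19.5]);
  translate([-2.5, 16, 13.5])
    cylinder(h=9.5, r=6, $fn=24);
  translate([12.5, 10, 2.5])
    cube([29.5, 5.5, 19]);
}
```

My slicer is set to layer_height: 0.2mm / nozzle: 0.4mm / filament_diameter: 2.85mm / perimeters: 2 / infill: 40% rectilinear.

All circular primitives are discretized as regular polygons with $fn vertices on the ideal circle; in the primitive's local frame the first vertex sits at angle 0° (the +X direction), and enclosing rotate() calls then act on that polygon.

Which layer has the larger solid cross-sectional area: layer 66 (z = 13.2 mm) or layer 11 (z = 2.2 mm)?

Layer 66 (z = 13.2): the cube (footprint 9.5×11.5) is included at this height (area 109.25 mm²); the cylinder at (-2.5, 16) is not intersected at this z (z outside [13.5, 23]); the 29.5×5.5 cube at (12.5, 10) contributes its full rectangle (area 162.25 mm²); Merging all regions: the 2 present regions are separate (no shared area or edge), so areas and boundary lengths simply add and each stays a separate island — area = 271.50 mm². So its area = 271.50 mm². Layer 11 (z = 2.2): the cube (footprint 9.5×11.5) is included at this height (area 109.25 mm²); the cylinder at (-2.5, 16) does not reach this height (z outside [13.5, 23]); the cube at (12.5, 10) does not reach this height (z outside [2.5, 21.5]); Combining (union): only the 9.5×11.5 cube is present, so the union is just that shape — area = 109.25 mm². So its area = 109.25 mm². Layer 66 is larger (271.50 vs 109.25 mm²).

layer 66 (z = 13.2 mm)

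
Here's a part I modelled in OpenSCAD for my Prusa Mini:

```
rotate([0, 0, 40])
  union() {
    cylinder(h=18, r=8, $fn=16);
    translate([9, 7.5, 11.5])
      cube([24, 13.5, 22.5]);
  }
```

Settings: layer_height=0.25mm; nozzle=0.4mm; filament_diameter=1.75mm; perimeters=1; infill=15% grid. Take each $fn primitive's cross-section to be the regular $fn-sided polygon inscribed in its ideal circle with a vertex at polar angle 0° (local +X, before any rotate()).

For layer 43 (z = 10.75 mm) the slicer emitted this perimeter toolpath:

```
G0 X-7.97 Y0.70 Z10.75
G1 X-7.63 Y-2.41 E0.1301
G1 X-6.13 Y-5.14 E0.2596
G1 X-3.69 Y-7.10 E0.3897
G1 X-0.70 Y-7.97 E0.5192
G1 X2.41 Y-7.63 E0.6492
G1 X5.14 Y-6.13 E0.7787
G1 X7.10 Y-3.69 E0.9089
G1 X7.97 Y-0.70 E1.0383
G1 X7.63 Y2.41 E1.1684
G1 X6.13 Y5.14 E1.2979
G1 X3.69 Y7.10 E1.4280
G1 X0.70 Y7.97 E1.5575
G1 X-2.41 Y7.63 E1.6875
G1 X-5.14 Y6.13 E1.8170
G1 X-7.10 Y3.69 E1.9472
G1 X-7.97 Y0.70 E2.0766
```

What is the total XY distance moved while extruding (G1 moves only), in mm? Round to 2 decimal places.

49.95 mm

Sum the Euclidean lengths of each G1 segment: total = 49.95 mm.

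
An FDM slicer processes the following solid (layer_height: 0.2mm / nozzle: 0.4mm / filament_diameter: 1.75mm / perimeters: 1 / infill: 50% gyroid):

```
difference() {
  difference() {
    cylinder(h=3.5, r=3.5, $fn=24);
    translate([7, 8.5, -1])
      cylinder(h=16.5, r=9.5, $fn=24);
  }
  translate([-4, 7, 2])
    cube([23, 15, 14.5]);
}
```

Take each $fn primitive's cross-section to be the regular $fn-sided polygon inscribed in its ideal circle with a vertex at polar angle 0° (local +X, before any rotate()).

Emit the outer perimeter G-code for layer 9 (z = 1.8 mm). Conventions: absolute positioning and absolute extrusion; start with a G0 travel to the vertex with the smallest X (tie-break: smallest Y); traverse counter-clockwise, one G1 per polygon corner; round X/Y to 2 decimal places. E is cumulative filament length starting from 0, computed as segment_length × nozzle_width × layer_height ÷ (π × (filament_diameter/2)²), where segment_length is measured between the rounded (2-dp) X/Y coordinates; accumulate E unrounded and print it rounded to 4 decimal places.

G0 X-3.50 Y0.00 Z1.80
G1 X-3.38 Y-0.91 E0.0305
G1 X-3.03 Y-1.75 E0.0608
G1 X-2.47 Y-2.47 E0.0911
G1 X-1.75 Y-3.03 E0.1215
G1 X-0.91 Y-3.38 E0.1517
G1 X0.00 Y-3.50 E0.1823
G1 X0.91 Y-3.38 E0.2128
G1 X1.75 Y-3.03 E0.2431
G1 X2.47 Y-2.47 E0.2734
G1 X3.03 Y-1.75 E0.3037
G1 X3.38 Y-0.91 E0.3340
G1 X3.47 Y-0.23 E0.3568
G1 X2.25 Y0.27 E0.4007
G1 X0.28 Y1.78 E0.4832
G1 X-0.93 Y3.37 E0.5497
G1 X-1.75 Y3.03 E0.5792
G1 X-2.47 Y2.47 E0.6095
G1 X-3.03 Y1.75 E0.6399
G1 X-3.38 Y0.91 E0.6702
G1 X-3.50 Y0.00 E0.7007

At z = 1.8 mm: the r=3.5 cylinder gives a regular 24-gon of circumradius 3.5 (constant along its height); the r=9.5 cylinder at (7, 8.5) contributes a regular 24-gon of circumradius 9.5; After the difference (first − rest): starting from the r=3.5 cylinder, the r=9.5 cylinder at (7, 8.5) partially overlaps it — only the 7.55 mm² overlap (of its 280.30 mm²) is removed, clipping the outline — 1 connected region; the cube at (-4, 7) does not reach this height (z outside [2, 16.5]); Taking the first minus the rest: none of the subtracted shapes is present at this height, so the result so far is unchanged — 1 connected region. The outline is a single polygon with 20 vertices. Extrusion per mm of travel: 0.4 × 0.2 / (π × 0.875²) = 0.033260. Accumulating E over each segment gives final E = 0.7007.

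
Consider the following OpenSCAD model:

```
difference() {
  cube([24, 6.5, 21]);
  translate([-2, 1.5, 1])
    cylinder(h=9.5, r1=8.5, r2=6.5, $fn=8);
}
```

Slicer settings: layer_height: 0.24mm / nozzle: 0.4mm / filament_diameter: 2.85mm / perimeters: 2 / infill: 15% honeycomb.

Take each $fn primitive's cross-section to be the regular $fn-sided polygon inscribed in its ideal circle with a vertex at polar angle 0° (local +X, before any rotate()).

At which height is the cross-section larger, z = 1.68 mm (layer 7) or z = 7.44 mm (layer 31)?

layer 31 (z = 7.44 mm)

Layer 7 (z = 1.68): the 24×6.5 cube contributes its full rectangle (area 156.00 mm²); the cone at (-2, 1.5): at t=0.072 of its height the radius interpolates to r₁+(r₂−r₁)t = 8.357, giving a regular 8-gon of that circumradius (area = (8/2)·8.357²·sin(360°/8) = 197.53 mm²); Subtracting the remaining from the first: starting from the 24×6.5 cube (156.00 mm²), the cone at (-2, 1.5) partially overlaps it — only the 35.68 mm² overlap (of its 197.53 mm²) is removed, clipping the outline — area = 120.32 mm². So its area = 120.32 mm². Layer 31 (z = 7.44): the cube is present — its section is the full 24×6.5 rectangle (area 156.00 mm²); the cone at (-2, 1.5) (r1=8.5→r2=6.5) has section circumradius 7.144 here — a regular 8-gon (area = (8/2)·7.144²·sin(360°/8) = 144.36 mm²); After the difference (first − rest): starting from the 24×6.5 cube (156.00 mm²), the cone at (-2, 1.5) partially overlaps it — only the 27.79 mm² overlap (of its 144.36 mm²) is removed, clipping the outline — area = 128.21 mm². So its area = 128.21 mm². Layer 31 is larger (128.21 vs 120.32 mm²).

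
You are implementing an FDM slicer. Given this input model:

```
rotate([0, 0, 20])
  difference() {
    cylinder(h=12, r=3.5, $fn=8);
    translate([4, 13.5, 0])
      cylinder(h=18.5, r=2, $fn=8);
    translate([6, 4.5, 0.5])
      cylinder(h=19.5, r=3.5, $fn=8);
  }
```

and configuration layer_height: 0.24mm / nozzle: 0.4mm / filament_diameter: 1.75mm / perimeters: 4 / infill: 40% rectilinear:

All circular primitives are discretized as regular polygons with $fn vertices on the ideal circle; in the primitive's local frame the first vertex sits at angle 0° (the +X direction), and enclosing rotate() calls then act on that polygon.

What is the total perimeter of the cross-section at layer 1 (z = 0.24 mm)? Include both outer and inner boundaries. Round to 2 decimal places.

21.43 mm

At z = 0.24 mm: the r=3.5 cylinder contributes a regular 8-gon of circumradius 3.5 (perimeter = 2·8·3.500·sin(180°/8) = 21.43 mm); the r=2 cylinder at (4, 13.5) contributes a regular 8-gon of circumradius 2 (perimeter = 2·8·2.000·sin(180°/8) = 12.25 mm); the cylinder at (6, 4.5) does not reach this height (z outside [0.5, 20]); Taking the first minus the rest: starting from the r=3.5 cylinder, the r=2 cylinder at (4, 13.5) misses the remaining region (no effect) — boundary = 21.43 mm; (whole slice rotated 20° about Z — lengths, areas and connectivity unchanged). Overall, the cross-section is a single solid region. Total boundary length (outer) = 21.43 mm.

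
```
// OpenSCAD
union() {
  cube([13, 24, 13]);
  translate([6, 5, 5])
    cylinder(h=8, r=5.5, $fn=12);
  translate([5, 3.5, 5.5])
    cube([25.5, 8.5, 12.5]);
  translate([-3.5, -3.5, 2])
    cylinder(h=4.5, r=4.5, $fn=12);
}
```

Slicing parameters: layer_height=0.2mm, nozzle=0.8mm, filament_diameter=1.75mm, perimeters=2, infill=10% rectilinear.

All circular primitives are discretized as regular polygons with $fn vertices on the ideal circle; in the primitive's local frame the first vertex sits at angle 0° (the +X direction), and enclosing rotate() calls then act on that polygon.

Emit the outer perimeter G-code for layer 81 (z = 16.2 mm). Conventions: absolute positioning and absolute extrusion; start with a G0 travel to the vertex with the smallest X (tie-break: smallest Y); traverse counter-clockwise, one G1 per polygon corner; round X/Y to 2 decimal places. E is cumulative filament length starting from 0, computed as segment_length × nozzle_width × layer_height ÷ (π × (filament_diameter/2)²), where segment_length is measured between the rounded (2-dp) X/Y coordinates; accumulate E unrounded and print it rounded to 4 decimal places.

G0 X5.00 Y3.50 Z16.20
G1 X30.50 Y3.50 E1.6963
G1 X30.50 Y12.00 E2.2617
G1 X5.00 Y12.00 E3.9580
G1 X5.00 Y3.50 E4.5234

At z = 16.2 mm: the cube does not reach this height (z outside [0, 13]); the cylinder at (6, 5) is not intersected at this z (z outside [5, 13]); the cube at (5, 3.5) (footprint 25.5×8.5) is included at this height; the cylinder at (-3.5, -3.5) is not intersected at this z (z outside [2, 6.5]); Taking the union: only the 25.5×8.5 cube at (5, 3.5) is present, so the union is just that shape — 1 connected region. The outline is a single polygon with 4 vertices. Extrusion per mm of travel: 0.8 × 0.2 / (π × 0.875²) = 0.066520. Accumulating E over each segment gives final E = 4.5234.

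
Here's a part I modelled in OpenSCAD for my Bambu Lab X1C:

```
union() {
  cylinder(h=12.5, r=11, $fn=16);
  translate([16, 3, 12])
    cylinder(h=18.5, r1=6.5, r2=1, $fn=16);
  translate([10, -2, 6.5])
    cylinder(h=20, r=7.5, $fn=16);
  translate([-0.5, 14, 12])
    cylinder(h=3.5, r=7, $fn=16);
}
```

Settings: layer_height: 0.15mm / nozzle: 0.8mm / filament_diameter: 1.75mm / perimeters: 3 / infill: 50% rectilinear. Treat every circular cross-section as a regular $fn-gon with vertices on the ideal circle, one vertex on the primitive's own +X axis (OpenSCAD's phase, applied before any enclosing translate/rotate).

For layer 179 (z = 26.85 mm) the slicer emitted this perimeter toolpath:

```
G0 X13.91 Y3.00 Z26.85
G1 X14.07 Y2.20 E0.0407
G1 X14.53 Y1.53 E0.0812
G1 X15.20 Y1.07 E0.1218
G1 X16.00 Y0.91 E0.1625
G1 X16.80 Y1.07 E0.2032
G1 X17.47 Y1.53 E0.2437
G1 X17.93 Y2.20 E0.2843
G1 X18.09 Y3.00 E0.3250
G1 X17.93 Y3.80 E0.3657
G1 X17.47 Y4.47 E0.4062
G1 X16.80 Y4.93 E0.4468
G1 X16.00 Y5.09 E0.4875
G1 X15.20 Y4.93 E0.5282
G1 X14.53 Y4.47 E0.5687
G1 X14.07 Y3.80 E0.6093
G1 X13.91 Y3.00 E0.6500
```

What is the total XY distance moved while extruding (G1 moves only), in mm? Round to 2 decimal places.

Sum the Euclidean lengths of each G1 segment: total = 13.03 mm.

13.03 mm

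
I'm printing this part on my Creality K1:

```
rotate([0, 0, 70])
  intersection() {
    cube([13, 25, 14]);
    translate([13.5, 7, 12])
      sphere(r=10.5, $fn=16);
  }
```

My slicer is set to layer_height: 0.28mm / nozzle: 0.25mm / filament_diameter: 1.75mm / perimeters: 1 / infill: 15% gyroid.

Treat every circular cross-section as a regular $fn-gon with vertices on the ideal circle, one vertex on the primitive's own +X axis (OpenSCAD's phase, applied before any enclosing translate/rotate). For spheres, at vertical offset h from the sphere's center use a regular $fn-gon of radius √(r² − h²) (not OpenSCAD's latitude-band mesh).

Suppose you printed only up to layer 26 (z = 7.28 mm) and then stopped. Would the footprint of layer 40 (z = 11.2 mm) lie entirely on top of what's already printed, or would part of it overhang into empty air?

part overhangs

Compare the two slices. At z = 7.28: the 13×25 cube contributes its full rectangle (area 325.00 mm²); the r=10.5 sphere at (13.5, 7) contributes a regular 16-gon of circumradius √(10.5²−4.72²) = 9.379 (area = (16/2)·9.379²·sin(360°/16) = 269.32 mm²); Keeping only the common overlap: the r=10.5 sphere at (13.5, 7) partially overlaps the 13×25 cube; clipping to the common part keeps 117.16 mm² — area = 117.16 mm²; (whole slice rotated 70° about Z — lengths, areas and connectivity unchanged). At z = 11.2: the cube is present — its section is the full 13×25 rectangle (area 325.00 mm²); the r=10.5 sphere at (13.5, 7) slices to a regular 16-gon of circumradius 10.469 (√(r²−h²) with h=0.8 from center) (area = (16/2)·10.469²·sin(360°/16) = 335.57 mm²); Keeping only the common overlap: the r=10.5 sphere at (13.5, 7) partially overlaps the 13×25 cube; clipping to the common part keeps 141.49 mm² — area = 141.49 mm²; (rotated 70° about Z; rotation is an isometry so areas/perimeters/island counts are preserved). Checking containment: at z = 11.2 the cross-section extends beyond the z = 7.28 cross-section by about 24.33 mm².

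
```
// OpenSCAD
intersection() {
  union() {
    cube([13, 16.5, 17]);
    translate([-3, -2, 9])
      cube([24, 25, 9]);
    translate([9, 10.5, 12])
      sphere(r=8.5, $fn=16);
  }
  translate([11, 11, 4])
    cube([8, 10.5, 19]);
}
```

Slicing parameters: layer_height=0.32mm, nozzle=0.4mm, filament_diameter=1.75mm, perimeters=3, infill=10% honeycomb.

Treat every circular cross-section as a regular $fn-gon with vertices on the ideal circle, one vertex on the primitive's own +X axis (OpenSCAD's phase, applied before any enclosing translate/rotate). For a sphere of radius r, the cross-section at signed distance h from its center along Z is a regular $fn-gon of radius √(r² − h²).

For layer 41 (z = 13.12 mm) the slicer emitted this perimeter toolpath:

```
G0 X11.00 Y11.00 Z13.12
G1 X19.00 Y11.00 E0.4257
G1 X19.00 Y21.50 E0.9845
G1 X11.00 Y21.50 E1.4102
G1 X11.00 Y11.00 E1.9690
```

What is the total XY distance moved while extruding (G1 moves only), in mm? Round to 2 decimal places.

Sum the Euclidean lengths of each G1 segment: total = 37.00 mm.

37.00 mm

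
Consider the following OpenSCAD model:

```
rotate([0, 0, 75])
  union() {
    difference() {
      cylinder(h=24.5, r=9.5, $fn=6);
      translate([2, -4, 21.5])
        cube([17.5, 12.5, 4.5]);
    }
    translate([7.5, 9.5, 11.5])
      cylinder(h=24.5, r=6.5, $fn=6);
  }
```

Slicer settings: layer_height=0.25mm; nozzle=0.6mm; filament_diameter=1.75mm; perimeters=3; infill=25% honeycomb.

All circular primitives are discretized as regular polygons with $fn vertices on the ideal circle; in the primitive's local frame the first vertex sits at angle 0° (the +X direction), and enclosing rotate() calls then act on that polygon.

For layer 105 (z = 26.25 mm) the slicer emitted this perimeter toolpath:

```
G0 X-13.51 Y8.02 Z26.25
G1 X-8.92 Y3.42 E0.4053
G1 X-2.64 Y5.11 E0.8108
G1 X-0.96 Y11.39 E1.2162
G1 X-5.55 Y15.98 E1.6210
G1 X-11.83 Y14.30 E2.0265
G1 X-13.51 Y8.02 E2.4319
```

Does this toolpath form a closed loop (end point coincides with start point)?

Start point (G0): (-13.51, 8.02). End point (last G1): the path returns to the start — closed.

yes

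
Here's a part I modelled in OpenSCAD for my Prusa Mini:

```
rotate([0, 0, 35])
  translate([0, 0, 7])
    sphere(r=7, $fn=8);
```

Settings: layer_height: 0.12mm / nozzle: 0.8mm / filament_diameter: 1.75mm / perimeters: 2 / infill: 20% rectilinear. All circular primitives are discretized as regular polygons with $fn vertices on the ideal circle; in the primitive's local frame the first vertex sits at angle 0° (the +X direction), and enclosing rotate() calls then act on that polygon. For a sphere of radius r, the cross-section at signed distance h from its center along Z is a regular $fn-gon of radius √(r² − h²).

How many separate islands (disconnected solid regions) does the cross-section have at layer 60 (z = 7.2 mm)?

At z = 7.2 mm: the sphere: section is a regular 8-gon, circumradius = √(r²−h²) = √(7²−0.2²) = 6.997; (rotated 35° about Z; rotation is an isometry so areas/perimeters/island counts are preserved). Overall, the cross-section is a single solid region. Island count = 1.

1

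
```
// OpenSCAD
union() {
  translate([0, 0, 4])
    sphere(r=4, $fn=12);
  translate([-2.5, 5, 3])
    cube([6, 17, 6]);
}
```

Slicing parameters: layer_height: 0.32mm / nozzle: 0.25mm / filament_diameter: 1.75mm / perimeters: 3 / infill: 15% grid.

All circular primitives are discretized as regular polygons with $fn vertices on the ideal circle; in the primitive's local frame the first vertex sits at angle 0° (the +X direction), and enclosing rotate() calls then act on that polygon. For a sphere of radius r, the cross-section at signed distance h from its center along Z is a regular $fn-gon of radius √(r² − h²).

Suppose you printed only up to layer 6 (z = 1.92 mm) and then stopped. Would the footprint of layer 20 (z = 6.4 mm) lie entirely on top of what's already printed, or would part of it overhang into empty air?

Compare the two slices. At z = 1.92: the r=4 sphere contributes a regular 12-gon of circumradius √(4²−2.08²) = 3.417 (area = (12/2)·3.417²·sin(360°/12) = 35.02 mm²); the cube at (-2.5, 5) does not reach this height (z outside [3, 9]); Taking the union: only the r=4 sphere is present, so the union is just that shape — area = 35.02 mm². At z = 6.4: the r=4 sphere slices to a regular 12-gon of circumradius 3.200 (√(r²−h²) with h=2.4 from center) (area = (12/2)·3.200²·sin(360°/12) = 30.72 mm²); the 6×17 cube at (-2.5, 5) contributes its full rectangle (area 102.00 mm²); Combining (union): the 2 present regions are separate (no shared area or edge), so areas and boundary lengths simply add and each stays a separate island — area = 132.72 mm². Checking containment: at z = 6.4 the cross-section extends beyond the z = 1.92 cross-section by about 102.00 mm².

part overhangs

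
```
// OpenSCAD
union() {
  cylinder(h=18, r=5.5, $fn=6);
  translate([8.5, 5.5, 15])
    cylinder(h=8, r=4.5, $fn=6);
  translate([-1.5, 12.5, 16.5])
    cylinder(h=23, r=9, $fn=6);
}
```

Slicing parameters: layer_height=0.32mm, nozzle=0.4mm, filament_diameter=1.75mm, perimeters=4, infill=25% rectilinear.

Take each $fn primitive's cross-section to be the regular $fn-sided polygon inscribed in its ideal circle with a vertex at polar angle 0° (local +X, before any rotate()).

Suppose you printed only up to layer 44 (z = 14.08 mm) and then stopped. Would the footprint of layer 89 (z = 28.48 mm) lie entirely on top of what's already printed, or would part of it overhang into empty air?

Compare the two slices. At z = 14.08: the r=5.5 cylinder contributes a regular 6-gon of circumradius 5.5 (area = (6/2)·5.500²·sin(360°/6) = 78.59 mm²); the cylinder at (8.5, 5.5) does not reach this height (z outside [15, 23]); the cylinder at (-1.5, 12.5) does not reach this height (z outside [16.5, 39.5]); Taking the union: only the r=5.5 cylinder is present, so the union is just that shape — area = 78.59 mm². At z = 28.48: the cylinder is absent (z outside [0, 18]); the cylinder at (8.5, 5.5) is not intersected at this z (z outside [15, 23]); the r=9 cylinder at (-1.5, 12.5) gives a regular 6-gon of circumradius 9 (constant along its height) (area = (6/2)·9.000²·sin(360°/6) = 210.44 mm²); Merging all regions: only the r=9 cylinder at (-1.5, 12.5) is present, so the union is just that shape — area = 210.44 mm². Checking containment: at z = 28.48 the cross-section extends beyond the z = 14.08 cross-section by about 210.13 mm².

part overhangs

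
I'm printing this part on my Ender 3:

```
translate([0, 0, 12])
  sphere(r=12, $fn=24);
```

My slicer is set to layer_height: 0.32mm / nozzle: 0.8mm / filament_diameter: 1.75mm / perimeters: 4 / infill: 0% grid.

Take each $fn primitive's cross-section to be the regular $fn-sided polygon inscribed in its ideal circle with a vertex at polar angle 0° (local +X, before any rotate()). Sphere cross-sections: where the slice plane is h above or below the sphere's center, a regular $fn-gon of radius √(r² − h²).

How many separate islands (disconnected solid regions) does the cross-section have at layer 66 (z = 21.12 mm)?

At z = 21.12 mm: the sphere: section is a regular 24-gon, circumradius = √(r²−h²) = √(12²−9.12²) = 7.799. Overall, the cross-section is a single solid region. Island count = 1.

1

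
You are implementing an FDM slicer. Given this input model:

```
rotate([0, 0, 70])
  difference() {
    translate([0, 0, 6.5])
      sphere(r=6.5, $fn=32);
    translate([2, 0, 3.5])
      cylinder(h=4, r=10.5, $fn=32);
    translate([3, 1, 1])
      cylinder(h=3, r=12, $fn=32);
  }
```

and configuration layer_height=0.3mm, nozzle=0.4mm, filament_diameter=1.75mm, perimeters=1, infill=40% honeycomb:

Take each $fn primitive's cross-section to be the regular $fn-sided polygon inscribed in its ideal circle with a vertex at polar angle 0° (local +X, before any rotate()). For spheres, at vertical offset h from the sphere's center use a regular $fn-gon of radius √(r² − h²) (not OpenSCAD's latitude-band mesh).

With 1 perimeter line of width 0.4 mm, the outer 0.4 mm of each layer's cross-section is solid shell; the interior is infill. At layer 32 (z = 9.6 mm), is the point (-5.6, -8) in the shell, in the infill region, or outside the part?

At z = 9.6 mm: the r=6.5 sphere contributes a regular 32-gon of circumradius √(6.5²−3.1²) = 5.713; the cylinder at (2, 0) does not reach this height (z outside [3.5, 7.5]); the cylinder at (3, 1) does not reach this height (z outside [1, 4]); Taking the first minus the rest: none of the subtracted shapes is present at this height, so the r=6.5 sphere is unchanged — 1 connected region; (rotated 70° about Z; rotation is an isometry so areas/perimeters/island counts are preserved). Overall, the cross-section is a single solid region. Undo the 70° rotation: the query point maps to (-9.433, 2.526) in the un-rotated model frame. The nearest boundary edge runs (-5.28, 2.19)→(-5.60, 1.11); distance from the point to it = 4.07 mm. The point is not inside any of the regions above, so it lies outside the cross-section (4.07 mm from the nearest boundary).

outside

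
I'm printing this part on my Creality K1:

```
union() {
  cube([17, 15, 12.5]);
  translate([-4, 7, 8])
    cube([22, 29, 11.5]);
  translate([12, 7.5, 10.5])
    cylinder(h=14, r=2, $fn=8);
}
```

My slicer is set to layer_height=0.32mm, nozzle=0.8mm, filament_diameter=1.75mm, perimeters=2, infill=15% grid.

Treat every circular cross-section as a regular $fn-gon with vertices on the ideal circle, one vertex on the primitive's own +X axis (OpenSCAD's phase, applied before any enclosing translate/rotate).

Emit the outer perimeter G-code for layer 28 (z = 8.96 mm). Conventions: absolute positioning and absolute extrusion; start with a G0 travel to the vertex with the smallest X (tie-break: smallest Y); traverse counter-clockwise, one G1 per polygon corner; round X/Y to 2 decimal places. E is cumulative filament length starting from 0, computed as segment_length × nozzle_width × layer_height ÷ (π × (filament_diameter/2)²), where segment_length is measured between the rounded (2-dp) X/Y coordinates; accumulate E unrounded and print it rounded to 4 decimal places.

G0 X-4.00 Y7.00 Z8.96
G1 X0.00 Y7.00 E0.4257
G1 X0.00 Y0.00 E1.1708
G1 X17.00 Y0.00 E2.9801
G1 X17.00 Y7.00 E3.7251
G1 X18.00 Y7.00 E3.8316
G1 X18.00 Y36.00 E6.9181
G1 X-4.00 Y36.00 E9.2596
G1 X-4.00 Y7.00 E12.3462

At z = 8.96 mm: the 17×15 cube contributes its full rectangle; the cube at (-4, 7) is present — its section is the full 22×29 rectangle; the cylinder at (12, 7.5) is not intersected at this z (z outside [10.5, 24.5]); Taking the union: the regions partially overlap (shared area 136.00 mm²), so overlapping operands fuse into one piece — 1 connected region. The outline is a single polygon with 8 vertices. Extrusion per mm of travel: 0.8 × 0.32 / (π × 0.875²) = 0.106432. Accumulating E over each segment gives final E = 12.3462.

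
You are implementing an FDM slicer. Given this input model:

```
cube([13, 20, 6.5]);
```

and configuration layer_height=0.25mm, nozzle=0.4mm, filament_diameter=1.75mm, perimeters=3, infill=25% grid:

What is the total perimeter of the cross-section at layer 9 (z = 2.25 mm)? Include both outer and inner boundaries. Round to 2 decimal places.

66.00 mm

At z = 2.25 mm: the cube (footprint 13×20) is included at this height (perimeter 66.00 mm). Overall, the cross-section is a single solid region. Total boundary length (outer) = 66.00 mm.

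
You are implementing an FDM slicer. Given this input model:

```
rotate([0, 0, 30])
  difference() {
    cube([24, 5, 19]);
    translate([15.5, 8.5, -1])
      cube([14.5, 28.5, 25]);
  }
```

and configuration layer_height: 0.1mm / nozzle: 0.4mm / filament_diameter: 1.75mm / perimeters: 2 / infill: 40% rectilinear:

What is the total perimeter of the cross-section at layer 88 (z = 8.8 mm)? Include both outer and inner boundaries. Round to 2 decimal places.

58.00 mm

At z = 8.8 mm: the cube (footprint 24×5) is included at this height (perimeter 58.00 mm); the 14.5×28.5 cube at (15.5, 8.5) contributes its full rectangle (perimeter 86.00 mm); Taking the first minus the rest: starting from the 24×5 cube, the 14.5×28.5 cube at (15.5, 8.5) misses the remaining region (no effect) — boundary = 58.00 mm; (rotated 30° about Z; rotation is an isometry so areas/perimeters/island counts are preserved). Overall, the cross-section is a single solid region. Total boundary length (outer) = 58.00 mm.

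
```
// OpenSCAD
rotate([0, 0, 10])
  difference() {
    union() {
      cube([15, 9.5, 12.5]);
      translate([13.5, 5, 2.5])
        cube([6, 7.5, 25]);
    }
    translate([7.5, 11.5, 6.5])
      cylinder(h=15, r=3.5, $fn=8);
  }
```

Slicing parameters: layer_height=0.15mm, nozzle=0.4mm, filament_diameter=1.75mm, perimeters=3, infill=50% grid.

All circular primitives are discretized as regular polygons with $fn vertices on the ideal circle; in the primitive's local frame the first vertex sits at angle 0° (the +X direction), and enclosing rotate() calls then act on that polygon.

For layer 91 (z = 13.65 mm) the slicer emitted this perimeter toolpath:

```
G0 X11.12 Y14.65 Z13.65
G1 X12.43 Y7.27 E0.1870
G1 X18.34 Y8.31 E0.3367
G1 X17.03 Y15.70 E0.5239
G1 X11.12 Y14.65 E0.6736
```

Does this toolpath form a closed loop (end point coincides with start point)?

yes

Start point (G0): (11.12, 14.65). End point (last G1): the path returns to the start — closed.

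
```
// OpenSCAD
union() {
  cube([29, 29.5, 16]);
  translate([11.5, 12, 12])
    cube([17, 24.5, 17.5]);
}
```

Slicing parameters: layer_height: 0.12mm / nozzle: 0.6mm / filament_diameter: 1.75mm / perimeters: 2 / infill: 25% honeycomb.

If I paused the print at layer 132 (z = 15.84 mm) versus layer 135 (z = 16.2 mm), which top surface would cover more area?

layer 132 (z = 15.84 mm)

Layer 132 (z = 15.84): the cube is present — its section is the full 29×29.5 rectangle (area 855.50 mm²); the 17×24.5 cube at (11.5, 12) contributes its full rectangle (area 416.50 mm²); Merging all regions: the regions partially overlap — summed areas 1272.00 mm² minus the doubly-counted overlap 297.50 mm² gives 974.50 mm² — area = 974.50 mm². So its area = 974.50 mm². Layer 135 (z = 16.2): the cube is not intersected at this z (z outside [0, 16]); the cube at (11.5, 12) (footprint 17×24.5) is included at this height (area 416.50 mm²); Combining (union): only the 17×24.5 cube at (11.5, 12) is present, so the union is just that shape — area = 416.50 mm². So its area = 416.50 mm². Layer 132 is larger (974.50 vs 416.50 mm²).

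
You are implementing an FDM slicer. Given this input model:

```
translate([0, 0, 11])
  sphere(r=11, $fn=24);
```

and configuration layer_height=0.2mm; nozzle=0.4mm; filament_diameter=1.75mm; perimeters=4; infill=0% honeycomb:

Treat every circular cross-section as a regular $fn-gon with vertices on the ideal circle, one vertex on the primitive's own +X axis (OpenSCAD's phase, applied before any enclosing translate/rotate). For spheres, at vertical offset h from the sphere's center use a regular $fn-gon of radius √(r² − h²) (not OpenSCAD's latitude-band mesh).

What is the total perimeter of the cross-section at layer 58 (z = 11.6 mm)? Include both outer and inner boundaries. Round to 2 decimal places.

68.82 mm

At z = 11.6 mm: the r=11 sphere contributes a regular 24-gon of circumradius √(11²−0.6²) = 10.984 (perimeter = 2·24·10.984·sin(180°/24) = 68.82 mm). Overall, the cross-section is a single solid region. Total boundary length (outer) = 68.82 mm.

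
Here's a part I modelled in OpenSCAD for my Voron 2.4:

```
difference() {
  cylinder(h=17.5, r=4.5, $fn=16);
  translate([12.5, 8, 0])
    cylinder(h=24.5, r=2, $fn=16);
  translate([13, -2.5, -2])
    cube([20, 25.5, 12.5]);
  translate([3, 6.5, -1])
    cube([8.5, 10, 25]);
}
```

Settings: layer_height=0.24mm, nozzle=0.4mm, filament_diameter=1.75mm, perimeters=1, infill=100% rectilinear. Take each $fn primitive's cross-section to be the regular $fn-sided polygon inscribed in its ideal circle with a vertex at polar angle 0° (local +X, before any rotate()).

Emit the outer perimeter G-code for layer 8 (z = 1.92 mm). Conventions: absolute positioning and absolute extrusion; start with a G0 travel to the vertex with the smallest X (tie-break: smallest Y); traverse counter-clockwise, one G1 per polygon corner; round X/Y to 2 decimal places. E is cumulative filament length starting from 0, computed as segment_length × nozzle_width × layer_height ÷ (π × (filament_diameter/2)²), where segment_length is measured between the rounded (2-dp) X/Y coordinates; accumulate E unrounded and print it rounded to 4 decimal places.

At z = 1.92 mm: the cylinder: section is a regular 16-gon, circumradius r=4.5; the r=2 cylinder at (12.5, 8) gives a regular 16-gon of circumradius 2 (constant along its height); the cube at (13, -2.5) (footprint 20×25.5) is included at this height; the cube at (3, 6.5) (footprint 8.5×10) is included at this height; Subtracting the remaining from the first: starting from the r=4.5 cylinder, the r=2 cylinder at (12.5, 8) misses the remaining region (no effect); the 20×25.5 cube at (13, -2.5) misses the remaining region (no effect); the 8.5×10 cube at (3, 6.5) misses the remaining region (no effect) — 1 connected region. The outline is a single polygon with 16 vertices. Extrusion per mm of travel: 0.4 × 0.24 / (π × 0.875²) = 0.039912. Accumulating E over each segment gives final E = 1.1213.

G0 X-4.50 Y0.00 Z1.92
G1 X-4.16 Y-1.72 E0.0700
G1 X-3.18 Y-3.18 E0.1402
G1 X-1.72 Y-4.16 E0.2103
G1 X0.00 Y-4.50 E0.2803
G1 X1.72 Y-4.16 E0.3503
G1 X3.18 Y-3.18 E0.4205
G1 X4.16 Y-1.72 E0.4907
G1 X4.50 Y0.00 E0.5606
G1 X4.16 Y1.72 E0.6306
G1 X3.18 Y3.18 E0.7008
G1 X1.72 Y4.16 E0.7710
G1 X0.00 Y4.50 E0.8410
G1 X-1.72 Y4.16 E0.9109
G1 X-3.18 Y3.18 E0.9811
G1 X-4.16 Y1.72 E1.0513
G1 X-4.50 Y0.00 E1.1213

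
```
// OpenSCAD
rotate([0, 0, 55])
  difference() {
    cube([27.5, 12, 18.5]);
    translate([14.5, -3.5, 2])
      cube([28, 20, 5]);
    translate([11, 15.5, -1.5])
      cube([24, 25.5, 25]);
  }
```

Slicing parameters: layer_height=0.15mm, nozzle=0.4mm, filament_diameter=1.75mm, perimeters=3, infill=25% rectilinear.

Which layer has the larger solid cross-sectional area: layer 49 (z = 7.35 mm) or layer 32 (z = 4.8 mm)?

layer 49 (z = 7.35 mm)

Layer 49 (z = 7.35): the 27.5×12 cube contributes its full rectangle (area 330.00 mm²); the cube at (14.5, -3.5) is absent (z outside [2, 7]); the cube at (11, 15.5) is present — its section is the full 24×25.5 rectangle (area 612.00 mm²); After the difference (first − rest): starting from the 27.5×12 cube (330.00 mm²), the 24×25.5 cube at (11, 15.5) misses the remaining region (no effect) — area = 330.00 mm²; (rotated 55° about Z; rotation is an isometry so areas/perimeters/island counts are preserved). So its area = 330.00 mm². Layer 32 (z = 4.8): the cube (footprint 27.5×12) is included at this height (area 330.00 mm²); the 28×20 cube at (14.5, -3.5) contributes its full rectangle (area 560.00 mm²); the cube at (11, 15.5) is present — its section is the full 24×25.5 rectangle (area 612.00 mm²); Taking the first minus the rest: starting from the 27.5×12 cube (330.00 mm²), the 28×20 cube at (14.5, -3.5) partially overlaps it — only the 156.00 mm² overlap (of its 560.00 mm²) is removed, clipping the outline; the 24×25.5 cube at (11, 15.5) misses the remaining region (no effect) — area = 174.00 mm²; (rotated 55° about Z; rotation is an isometry so areas/perimeters/island counts are preserved). So its area = 174.00 mm². Layer 49 is larger (330.00 vs 174.00 mm²).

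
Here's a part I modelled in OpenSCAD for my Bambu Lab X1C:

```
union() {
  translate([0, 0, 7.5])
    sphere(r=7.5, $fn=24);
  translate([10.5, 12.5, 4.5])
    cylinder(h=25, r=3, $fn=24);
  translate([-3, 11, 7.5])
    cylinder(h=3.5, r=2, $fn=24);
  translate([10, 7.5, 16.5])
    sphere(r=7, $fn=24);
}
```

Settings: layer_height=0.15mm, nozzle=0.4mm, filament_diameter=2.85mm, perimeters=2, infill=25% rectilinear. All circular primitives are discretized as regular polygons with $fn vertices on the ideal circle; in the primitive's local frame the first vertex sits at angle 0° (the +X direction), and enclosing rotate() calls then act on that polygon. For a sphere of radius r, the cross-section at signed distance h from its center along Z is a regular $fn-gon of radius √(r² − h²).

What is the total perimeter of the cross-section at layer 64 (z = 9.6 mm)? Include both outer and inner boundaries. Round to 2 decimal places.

At z = 9.6 mm: the r=7.5 sphere contributes a regular 24-gon of circumradius √(7.5²−2.1²) = 7.200 (perimeter = 2·24·7.200·sin(180°/24) = 45.11 mm); the cylinder at (10.5, 12.5): section is a regular 24-gon, circumradius r=3 (perimeter = 2·24·3.000·sin(180°/24) = 18.80 mm); the r=2 cylinder at (-3, 11) gives a regular 24-gon of circumradius 2 (constant along its height) (perimeter = 2·24·2.000·sin(180°/24) = 12.53 mm); the sphere at (10, 7.5): section is a regular 24-gon, circumradius = √(r²−h²) = √(7²−6.9²) = 1.179 (perimeter = 2·24·1.179·sin(180°/24) = 7.39 mm); Combining (union): the 4 present regions are separate (no shared area or edge), so areas and boundary lengths simply add and each stays a separate island — boundary = 83.82 mm. Overall, the cross-section has 4 separate islands. Total boundary length (outer) = 83.82 mm.

83.82 mm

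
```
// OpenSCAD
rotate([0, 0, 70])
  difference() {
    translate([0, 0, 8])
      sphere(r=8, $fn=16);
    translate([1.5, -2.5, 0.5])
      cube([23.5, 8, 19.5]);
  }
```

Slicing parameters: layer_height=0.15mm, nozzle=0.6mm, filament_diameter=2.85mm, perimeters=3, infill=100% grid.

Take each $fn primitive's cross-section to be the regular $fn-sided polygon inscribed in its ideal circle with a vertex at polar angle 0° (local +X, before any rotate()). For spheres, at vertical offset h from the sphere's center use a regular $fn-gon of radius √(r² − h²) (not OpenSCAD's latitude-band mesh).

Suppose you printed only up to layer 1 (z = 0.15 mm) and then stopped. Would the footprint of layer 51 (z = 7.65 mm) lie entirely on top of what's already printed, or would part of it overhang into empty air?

Compare the two slices. At z = 0.15: the r=8 sphere slices to a regular 16-gon of circumradius 1.542 (√(r²−h²) with h=7.85 from center) (area = (16/2)·1.542²·sin(360°/16) = 7.28 mm²); the cube at (1.5, -2.5) does not reach this height (z outside [0.5, 20]); Taking the first minus the rest: none of the subtracted shapes is present at this height, so the r=8 sphere is unchanged — area = 7.28 mm²; (rotated 70° about Z; rotation is an isometry so areas/perimeters/island counts are preserved). At z = 7.65: the r=8 sphere slices to a regular 16-gon of circumradius 7.992 (√(r²−h²) with h=0.35 from center) (area = (16/2)·7.992²·sin(360°/16) = 195.56 mm²); the cube at (1.5, -2.5) is present — its section is the full 23.5×8 rectangle (area 188.00 mm²); Subtracting the remaining from the first: starting from the r=8 sphere (195.56 mm²), the 23.5×8 cube at (1.5, -2.5) partially overlaps it — only the 46.91 mm² overlap (of its 188.00 mm²) is removed, clipping the outline — area = 148.65 mm²; (rotated 70° about Z; rotation is an isometry so areas/perimeters/island counts are preserved). Checking containment: at z = 7.65 the cross-section extends beyond the z = 0.15 cross-section by about 141.38 mm².

part overhangs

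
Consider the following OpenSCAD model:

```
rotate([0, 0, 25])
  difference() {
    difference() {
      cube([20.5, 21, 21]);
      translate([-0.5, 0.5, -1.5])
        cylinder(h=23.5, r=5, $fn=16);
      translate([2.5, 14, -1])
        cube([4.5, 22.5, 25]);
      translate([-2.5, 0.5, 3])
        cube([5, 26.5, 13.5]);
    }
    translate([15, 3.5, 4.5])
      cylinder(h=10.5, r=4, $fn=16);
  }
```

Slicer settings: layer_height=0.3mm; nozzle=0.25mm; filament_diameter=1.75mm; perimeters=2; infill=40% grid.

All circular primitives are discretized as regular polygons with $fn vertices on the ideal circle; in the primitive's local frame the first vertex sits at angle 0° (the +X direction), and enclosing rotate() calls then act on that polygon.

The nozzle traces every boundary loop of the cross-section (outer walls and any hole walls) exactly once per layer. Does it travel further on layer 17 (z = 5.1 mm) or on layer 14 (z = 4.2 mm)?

Layer 17 (z = 5.1): the cube is present — its section is the full 20.5×21 rectangle (perimeter 83.00 mm); the r=5 cylinder at (-0.5, 0.5) contributes a regular 16-gon of circumradius 5 (perimeter = 2·16·5.000·sin(180°/16) = 31.21 mm); the cube at (2.5, 14) (footprint 4.5×22.5) is included at this height (perimeter 54.00 mm); the cube at (-2.5, 0.5) (footprint 5×26.5) is included at this height (perimeter 63.00 mm); Taking the first minus the rest: starting from the 20.5×21 cube, the r=5 cylinder at (-0.5, 0.5) partially overlaps it — only the 18.88 mm² overlap (of its 76.54 mm²) is removed, clipping the outline; the 4.5×22.5 cube at (2.5, 14) partially overlaps it — only the 31.50 mm² overlap (of its 101.25 mm²) is removed, clipping the outline; the 5×26.5 cube at (-2.5, 0.5) partially overlaps it — only the 39.90 mm² overlap (of its 132.50 mm²) is removed, clipping the outline — boundary = 76.76 mm; the r=4 cylinder at (15, 3.5) gives a regular 16-gon of circumradius 4 (constant along its height) (perimeter = 2·16·4.000·sin(180°/16) = 24.97 mm); Taking the first minus the rest: starting from that combined region, the r=4 cylinder at (15, 3.5) partially overlaps it — only the 47.86 mm² overlap (of its 48.98 mm²) is removed, clipping the outline — boundary = 94.26 mm; (whole slice rotated 25° about Z — lengths, areas and connectivity unchanged). So its perimeter = 94.26 mm. Layer 14 (z = 4.2): the cube is present — its section is the full 20.5×21 rectangle (perimeter 83.00 mm); the r=5 cylinder at (-0.5, 0.5) gives a regular 16-gon of circumradius 5 (constant along its height) (perimeter = 2·16·5.000·sin(180°/16) = 31.21 mm); the cube at (2.5, 14) is present — its section is the full 4.5×22.5 rectangle (perimeter 54.00 mm); the cube at (-2.5, 0.5) (footprint 5×26.5) is included at this height (perimeter 63.00 mm); After the difference (first − rest): starting from the 20.5×21 cube, the r=5 cylinder at (-0.5, 0.5) partially overlaps it — only the 18.88 mm² overlap (of its 76.54 mm²) is removed, clipping the outline; the 4.5×22.5 cube at (2.5, 14) partially overlaps it — only the 31.50 mm² overlap (of its 101.25 mm²) is removed, clipping the outline; the 5×26.5 cube at (-2.5, 0.5) partially overlaps it — only the 39.90 mm² overlap (of its 132.50 mm²) is removed, clipping the outline — boundary = 76.76 mm; the cylinder at (15, 3.5) is absent (z outside [4.5, 15]); After the difference (first − rest): none of the subtracted shapes is present at this height, so that combined region is unchanged — boundary = 76.76 mm; (rotated 25° about Z; rotation is an isometry so areas/perimeters/island counts are preserved). So its perimeter = 76.76 mm. Layer 17 is larger (94.26 vs 76.76 mm).

layer 17 (z = 5.1 mm)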